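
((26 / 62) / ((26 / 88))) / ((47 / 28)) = 1232 / 1457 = 0.85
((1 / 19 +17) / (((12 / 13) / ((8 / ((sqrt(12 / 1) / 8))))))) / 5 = 3744 * sqrt(3) / 95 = 68.26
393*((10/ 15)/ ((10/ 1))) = 131/ 5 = 26.20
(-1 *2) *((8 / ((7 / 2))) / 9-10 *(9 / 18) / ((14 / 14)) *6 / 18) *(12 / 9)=712 / 189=3.77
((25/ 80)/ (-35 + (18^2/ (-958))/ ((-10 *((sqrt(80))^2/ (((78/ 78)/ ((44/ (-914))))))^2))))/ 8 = -289795000/ 259639403231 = -0.00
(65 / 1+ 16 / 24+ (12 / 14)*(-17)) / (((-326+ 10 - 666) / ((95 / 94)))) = -101935 / 1938468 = -0.05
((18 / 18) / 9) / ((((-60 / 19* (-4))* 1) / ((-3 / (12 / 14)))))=-133 / 4320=-0.03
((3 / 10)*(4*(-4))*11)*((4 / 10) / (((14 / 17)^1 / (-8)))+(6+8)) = -93456 / 175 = -534.03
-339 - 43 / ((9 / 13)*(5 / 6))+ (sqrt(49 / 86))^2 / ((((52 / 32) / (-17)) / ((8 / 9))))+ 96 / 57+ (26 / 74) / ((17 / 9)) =-125350042756 / 300627405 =-416.96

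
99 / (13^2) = 99 / 169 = 0.59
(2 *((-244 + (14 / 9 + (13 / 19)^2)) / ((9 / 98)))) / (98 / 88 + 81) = -64.18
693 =693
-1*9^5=-59049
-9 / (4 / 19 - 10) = 57 / 62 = 0.92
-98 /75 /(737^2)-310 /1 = -12628679348 /40737675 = -310.00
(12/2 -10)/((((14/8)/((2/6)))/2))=-32/21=-1.52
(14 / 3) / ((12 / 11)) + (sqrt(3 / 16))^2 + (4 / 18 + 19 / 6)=7.85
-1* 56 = -56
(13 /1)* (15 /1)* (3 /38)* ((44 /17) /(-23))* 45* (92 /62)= -1158300 /10013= -115.68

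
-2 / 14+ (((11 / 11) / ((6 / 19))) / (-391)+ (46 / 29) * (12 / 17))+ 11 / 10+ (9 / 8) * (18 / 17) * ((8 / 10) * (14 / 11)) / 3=32387723 / 13096545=2.47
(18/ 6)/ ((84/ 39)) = 39/ 28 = 1.39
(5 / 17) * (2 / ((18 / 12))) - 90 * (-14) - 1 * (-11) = 64841 / 51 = 1271.39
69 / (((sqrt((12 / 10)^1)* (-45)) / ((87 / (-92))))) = 1.32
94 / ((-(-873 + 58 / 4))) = 188 / 1717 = 0.11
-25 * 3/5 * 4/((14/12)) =-360/7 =-51.43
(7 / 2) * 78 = 273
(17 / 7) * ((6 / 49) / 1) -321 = -110001 / 343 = -320.70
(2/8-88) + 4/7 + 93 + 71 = 2151/28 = 76.82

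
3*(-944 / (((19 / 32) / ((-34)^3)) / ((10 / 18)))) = 5936476160 / 57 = 104148704.56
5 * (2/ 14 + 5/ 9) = 220/ 63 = 3.49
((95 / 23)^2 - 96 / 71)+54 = 2618177 / 37559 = 69.71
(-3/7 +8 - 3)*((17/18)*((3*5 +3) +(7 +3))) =1088/9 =120.89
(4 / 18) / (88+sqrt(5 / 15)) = 176 / 69693- 2*sqrt(3) / 209079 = 0.00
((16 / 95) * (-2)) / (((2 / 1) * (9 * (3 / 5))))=-16 / 513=-0.03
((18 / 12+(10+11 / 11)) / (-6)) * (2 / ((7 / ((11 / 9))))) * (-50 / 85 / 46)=1375 / 147798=0.01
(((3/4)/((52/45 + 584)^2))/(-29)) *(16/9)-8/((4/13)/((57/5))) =-7449959353143/25134815620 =-296.40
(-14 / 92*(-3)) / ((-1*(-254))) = 21 / 11684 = 0.00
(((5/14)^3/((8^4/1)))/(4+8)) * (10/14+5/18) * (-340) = -1328125/4248502272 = -0.00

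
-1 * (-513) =513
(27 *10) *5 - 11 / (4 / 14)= 1311.50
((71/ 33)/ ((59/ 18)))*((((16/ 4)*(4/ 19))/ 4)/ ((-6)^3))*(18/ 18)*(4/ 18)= -142/ 998811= -0.00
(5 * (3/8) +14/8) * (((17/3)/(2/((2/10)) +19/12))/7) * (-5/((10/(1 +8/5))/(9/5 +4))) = -185861/97300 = -1.91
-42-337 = -379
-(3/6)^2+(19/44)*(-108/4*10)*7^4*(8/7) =-14076731/44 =-319925.70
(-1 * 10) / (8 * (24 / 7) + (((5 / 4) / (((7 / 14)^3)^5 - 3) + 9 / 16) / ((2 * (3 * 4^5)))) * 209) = -135290093568 / 371148512285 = -0.36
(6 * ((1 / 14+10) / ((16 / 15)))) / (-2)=-6345 / 224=-28.33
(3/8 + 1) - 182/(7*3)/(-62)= 1127/744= 1.51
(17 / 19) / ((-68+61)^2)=0.02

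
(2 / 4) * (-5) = -5 / 2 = -2.50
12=12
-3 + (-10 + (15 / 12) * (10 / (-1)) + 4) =-43 / 2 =-21.50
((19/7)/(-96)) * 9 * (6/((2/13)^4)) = -4883931/1792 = -2725.41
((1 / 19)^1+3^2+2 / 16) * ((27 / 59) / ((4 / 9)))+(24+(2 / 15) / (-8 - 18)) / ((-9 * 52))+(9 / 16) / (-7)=53383509451 / 5728937760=9.32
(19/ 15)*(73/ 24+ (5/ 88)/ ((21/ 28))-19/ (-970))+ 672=1298274797/ 1920600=675.97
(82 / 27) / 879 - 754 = -17894600 / 23733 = -754.00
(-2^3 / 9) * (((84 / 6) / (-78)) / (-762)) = -28 / 133731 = -0.00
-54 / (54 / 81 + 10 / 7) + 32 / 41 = -22543 / 902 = -24.99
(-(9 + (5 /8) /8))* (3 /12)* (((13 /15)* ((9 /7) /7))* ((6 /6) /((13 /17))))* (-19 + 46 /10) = 38097 /5600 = 6.80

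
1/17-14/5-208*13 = -230073/85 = -2706.74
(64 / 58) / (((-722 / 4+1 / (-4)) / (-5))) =640 / 20967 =0.03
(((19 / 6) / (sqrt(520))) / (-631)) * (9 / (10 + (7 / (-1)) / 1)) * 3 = -57 * sqrt(130) / 328120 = -0.00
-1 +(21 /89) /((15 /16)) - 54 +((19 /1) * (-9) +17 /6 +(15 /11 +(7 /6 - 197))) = -2043098 /4895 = -417.38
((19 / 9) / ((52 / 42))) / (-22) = -133 / 1716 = -0.08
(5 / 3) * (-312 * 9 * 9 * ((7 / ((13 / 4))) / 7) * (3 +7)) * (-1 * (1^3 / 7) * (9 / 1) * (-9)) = -10497600 / 7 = -1499657.14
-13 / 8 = -1.62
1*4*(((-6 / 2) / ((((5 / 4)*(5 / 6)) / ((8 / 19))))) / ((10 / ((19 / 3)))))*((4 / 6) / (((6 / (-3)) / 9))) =1152 / 125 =9.22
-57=-57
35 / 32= 1.09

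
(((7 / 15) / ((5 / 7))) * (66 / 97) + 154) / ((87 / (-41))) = -15355648 / 210975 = -72.78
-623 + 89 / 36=-620.53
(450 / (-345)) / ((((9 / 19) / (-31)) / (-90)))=-176700 / 23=-7682.61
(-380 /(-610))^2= 1444 /3721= 0.39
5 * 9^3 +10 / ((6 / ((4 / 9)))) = 98435 / 27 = 3645.74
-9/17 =-0.53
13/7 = 1.86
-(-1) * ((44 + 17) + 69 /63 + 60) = 2564 /21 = 122.10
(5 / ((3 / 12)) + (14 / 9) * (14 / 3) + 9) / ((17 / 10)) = 9790 / 459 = 21.33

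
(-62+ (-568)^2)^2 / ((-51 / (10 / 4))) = -260115609610 / 51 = -5100306070.78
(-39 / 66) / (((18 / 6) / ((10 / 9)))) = -0.22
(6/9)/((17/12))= 0.47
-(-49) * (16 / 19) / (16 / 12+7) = 2352 / 475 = 4.95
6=6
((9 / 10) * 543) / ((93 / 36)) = 29322 / 155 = 189.17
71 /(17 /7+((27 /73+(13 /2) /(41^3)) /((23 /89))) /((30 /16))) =862680366345 /38785107581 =22.24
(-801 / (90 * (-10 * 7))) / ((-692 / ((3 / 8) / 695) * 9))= -89 / 8079792000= -0.00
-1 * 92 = -92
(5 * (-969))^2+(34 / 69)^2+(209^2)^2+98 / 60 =91958895340783 / 47610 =1931503787.88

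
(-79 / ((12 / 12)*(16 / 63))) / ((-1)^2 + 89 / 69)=-4347 / 32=-135.84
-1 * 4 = -4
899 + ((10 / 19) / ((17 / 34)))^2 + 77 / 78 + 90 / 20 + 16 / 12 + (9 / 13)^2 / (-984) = 54445481567 / 60032856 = 906.93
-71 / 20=-3.55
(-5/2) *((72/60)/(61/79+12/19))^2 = -40554018/22197245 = -1.83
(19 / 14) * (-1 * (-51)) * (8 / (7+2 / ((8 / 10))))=408 / 7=58.29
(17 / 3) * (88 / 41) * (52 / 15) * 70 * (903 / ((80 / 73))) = 1495658164 / 615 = 2431964.49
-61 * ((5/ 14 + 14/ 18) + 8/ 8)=-16409/ 126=-130.23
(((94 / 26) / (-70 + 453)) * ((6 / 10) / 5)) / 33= 47 / 1369225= 0.00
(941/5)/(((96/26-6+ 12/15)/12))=-73398/49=-1497.92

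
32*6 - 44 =148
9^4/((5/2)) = 13122/5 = 2624.40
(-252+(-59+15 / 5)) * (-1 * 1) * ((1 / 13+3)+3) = 24332 / 13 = 1871.69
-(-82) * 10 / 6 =410 / 3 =136.67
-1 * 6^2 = -36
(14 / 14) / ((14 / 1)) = 1 / 14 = 0.07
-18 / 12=-3 / 2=-1.50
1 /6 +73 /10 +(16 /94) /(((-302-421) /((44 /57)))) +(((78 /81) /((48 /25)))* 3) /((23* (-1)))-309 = -1612315001389 /5345890920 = -301.60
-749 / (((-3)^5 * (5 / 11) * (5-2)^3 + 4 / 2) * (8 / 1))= 8239 / 262264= 0.03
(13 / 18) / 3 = 13 / 54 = 0.24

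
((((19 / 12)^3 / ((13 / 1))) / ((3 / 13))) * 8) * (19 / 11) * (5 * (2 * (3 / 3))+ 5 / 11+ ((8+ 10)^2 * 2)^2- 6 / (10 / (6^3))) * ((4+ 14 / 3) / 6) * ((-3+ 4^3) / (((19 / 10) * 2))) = 125580857800229 / 705672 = 177959247.07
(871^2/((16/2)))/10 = 758641/80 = 9483.01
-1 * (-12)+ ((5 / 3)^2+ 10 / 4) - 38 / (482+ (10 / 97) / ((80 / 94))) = 57911201 / 3367134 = 17.20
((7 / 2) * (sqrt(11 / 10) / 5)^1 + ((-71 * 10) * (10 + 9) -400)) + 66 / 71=-13888.34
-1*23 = -23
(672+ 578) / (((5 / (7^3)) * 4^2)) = 42875 / 8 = 5359.38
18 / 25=0.72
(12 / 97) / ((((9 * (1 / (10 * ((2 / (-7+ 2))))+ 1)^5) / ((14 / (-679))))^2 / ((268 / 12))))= 1124073472 / 4365286666137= 0.00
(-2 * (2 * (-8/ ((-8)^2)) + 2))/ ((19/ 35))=-245/ 38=-6.45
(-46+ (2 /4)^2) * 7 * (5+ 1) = -3843 /2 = -1921.50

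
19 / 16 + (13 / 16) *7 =55 / 8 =6.88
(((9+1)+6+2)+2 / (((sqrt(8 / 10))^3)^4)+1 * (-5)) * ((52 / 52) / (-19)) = -42249 / 38912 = -1.09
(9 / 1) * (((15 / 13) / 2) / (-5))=-27 / 26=-1.04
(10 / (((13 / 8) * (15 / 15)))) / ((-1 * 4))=-20 / 13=-1.54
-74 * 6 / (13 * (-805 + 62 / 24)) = 0.04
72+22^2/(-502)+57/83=1494197/20833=71.72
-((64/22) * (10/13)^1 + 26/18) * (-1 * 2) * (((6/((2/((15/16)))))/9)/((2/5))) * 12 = 118475/1716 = 69.04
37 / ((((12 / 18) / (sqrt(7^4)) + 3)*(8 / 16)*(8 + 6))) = 777 / 443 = 1.75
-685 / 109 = -6.28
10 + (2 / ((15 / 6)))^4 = 6506 / 625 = 10.41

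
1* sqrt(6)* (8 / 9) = 8* sqrt(6) / 9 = 2.18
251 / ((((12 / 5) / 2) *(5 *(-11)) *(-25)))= 251 / 1650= 0.15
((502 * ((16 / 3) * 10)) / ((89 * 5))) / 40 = 2008 / 1335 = 1.50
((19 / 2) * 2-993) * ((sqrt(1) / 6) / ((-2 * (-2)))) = -487 / 12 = -40.58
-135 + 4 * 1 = -131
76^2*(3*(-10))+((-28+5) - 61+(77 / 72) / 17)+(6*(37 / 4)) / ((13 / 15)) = -2757547987 / 15912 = -173299.90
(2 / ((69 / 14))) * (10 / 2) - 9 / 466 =64619 / 32154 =2.01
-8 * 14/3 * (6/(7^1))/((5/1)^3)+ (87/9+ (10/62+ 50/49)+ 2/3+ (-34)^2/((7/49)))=4615818926/569625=8103.26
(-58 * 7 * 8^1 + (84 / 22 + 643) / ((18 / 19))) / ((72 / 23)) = -11682137 / 14256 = -819.45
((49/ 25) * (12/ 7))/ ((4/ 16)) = 336/ 25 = 13.44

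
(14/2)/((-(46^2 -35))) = -7/2081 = -0.00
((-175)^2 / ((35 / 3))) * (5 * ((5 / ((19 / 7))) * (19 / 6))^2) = 5359375 / 12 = 446614.58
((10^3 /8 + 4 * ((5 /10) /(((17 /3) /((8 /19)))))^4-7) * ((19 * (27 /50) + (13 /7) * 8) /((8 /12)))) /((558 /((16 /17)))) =7.50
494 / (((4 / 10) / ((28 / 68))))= 8645 / 17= 508.53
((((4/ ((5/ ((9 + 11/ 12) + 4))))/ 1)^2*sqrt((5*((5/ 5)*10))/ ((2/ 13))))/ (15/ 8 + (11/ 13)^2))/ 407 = 37705928*sqrt(13)/ 64157445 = 2.12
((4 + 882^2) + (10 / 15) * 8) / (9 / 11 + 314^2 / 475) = 12194105000 / 3266493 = 3733.09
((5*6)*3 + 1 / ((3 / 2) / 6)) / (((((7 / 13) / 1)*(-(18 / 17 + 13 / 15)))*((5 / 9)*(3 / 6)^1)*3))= -373932 / 3437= -108.80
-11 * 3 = -33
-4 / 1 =-4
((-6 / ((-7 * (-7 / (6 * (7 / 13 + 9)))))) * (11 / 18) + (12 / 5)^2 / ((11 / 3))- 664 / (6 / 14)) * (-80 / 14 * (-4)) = -35475.31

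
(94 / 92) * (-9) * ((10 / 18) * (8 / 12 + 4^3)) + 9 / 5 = -328.56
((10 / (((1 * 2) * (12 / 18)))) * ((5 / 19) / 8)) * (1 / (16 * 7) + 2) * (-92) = -388125 / 8512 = -45.60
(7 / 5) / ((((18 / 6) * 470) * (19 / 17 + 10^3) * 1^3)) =119 / 119983950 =0.00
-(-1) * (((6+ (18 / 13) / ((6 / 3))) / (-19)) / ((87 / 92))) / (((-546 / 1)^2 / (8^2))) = -1472 / 18408663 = -0.00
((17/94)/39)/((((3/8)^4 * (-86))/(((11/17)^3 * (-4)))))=0.00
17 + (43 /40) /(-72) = 48917 /2880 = 16.99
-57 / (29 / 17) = -969 / 29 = -33.41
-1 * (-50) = 50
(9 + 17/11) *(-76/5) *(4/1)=-35264/55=-641.16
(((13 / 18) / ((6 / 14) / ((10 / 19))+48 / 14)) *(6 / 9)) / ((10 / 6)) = 182 / 2673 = 0.07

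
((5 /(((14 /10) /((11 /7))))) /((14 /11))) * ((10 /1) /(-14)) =-15125 /4802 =-3.15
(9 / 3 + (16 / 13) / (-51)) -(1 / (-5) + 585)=-1928747 / 3315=-581.82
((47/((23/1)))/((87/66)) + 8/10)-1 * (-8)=10.35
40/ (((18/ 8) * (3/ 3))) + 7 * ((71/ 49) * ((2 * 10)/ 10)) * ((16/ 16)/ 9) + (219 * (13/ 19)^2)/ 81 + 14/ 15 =7583927/ 341145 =22.23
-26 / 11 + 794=8708 / 11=791.64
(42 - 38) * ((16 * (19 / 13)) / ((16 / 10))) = 760 / 13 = 58.46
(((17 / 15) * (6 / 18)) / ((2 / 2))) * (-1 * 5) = -1.89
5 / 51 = 0.10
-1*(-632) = 632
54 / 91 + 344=31358 / 91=344.59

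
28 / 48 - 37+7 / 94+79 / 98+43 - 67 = -1645339 / 27636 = -59.54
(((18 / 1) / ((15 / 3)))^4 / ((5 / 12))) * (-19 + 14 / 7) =-6852.83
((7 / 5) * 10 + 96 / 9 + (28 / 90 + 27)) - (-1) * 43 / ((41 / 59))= 210064 / 1845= 113.86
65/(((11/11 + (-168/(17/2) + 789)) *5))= 221/13094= 0.02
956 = 956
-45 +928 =883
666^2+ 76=443632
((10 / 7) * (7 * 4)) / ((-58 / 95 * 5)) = -13.10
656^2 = 430336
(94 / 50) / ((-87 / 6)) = -94 / 725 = -0.13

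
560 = 560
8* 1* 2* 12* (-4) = -768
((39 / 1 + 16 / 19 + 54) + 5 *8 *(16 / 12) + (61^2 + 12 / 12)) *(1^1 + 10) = 2425973 / 57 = 42560.93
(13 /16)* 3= 39 /16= 2.44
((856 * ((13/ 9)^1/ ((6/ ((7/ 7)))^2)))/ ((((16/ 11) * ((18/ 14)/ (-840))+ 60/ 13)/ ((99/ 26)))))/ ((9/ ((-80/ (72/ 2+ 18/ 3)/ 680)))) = -0.01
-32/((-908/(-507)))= -4056/227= -17.87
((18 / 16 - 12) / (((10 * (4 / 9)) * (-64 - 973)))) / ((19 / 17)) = 783 / 370880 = 0.00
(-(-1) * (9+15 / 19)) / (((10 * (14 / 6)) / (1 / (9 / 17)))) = 527 / 665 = 0.79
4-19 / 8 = 13 / 8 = 1.62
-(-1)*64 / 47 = 64 / 47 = 1.36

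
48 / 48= 1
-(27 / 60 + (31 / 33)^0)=-29 / 20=-1.45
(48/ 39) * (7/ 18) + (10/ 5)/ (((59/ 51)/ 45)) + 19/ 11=6074831/ 75933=80.00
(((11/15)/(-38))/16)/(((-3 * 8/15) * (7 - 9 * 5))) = -11/554496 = -0.00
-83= -83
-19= -19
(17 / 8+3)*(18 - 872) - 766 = -20571 / 4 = -5142.75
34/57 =0.60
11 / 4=2.75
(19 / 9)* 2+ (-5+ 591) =5312 / 9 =590.22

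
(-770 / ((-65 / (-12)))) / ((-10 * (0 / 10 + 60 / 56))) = 4312 / 325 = 13.27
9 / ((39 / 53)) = 159 / 13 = 12.23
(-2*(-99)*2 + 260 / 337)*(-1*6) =-802272 / 337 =-2380.63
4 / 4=1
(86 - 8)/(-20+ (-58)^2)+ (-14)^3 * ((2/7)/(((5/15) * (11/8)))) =-2859993/1672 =-1710.52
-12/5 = -2.40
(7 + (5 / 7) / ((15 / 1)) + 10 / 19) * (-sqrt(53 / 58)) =-1511 * sqrt(3074) / 11571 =-7.24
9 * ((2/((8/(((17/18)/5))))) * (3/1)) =51/40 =1.28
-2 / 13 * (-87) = 174 / 13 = 13.38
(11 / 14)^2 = 121 / 196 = 0.62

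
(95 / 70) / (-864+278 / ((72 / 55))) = -342 / 164213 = -0.00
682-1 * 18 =664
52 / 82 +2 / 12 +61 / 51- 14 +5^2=54353 / 4182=13.00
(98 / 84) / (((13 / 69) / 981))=157941 / 26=6074.65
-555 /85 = -111 /17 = -6.53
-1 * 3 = -3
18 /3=6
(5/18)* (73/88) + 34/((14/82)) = 2210651/11088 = 199.37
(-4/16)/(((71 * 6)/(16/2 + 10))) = -3/284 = -0.01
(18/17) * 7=126/17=7.41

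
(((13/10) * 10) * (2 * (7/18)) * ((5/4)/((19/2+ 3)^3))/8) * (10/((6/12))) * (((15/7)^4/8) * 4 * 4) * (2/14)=0.10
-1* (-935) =935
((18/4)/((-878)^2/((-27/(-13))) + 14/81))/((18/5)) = 81/24051592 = 0.00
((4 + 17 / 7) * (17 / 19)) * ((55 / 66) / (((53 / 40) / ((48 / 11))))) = 1224000 / 77539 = 15.79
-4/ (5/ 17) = -68/ 5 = -13.60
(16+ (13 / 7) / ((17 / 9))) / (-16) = -2021 / 1904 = -1.06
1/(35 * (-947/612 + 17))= 612/330995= 0.00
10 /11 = 0.91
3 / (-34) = -3 / 34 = -0.09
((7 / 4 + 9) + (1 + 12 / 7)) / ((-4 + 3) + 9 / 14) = -377 / 10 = -37.70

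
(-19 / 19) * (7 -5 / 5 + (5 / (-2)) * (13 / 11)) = -67 / 22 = -3.05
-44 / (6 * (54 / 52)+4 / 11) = -6292 / 943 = -6.67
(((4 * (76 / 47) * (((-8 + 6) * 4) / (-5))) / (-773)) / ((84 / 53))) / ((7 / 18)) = -193344 / 8901095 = -0.02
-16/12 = -4/3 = -1.33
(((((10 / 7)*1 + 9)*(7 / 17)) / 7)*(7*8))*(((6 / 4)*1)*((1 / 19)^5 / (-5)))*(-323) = 876 / 651605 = 0.00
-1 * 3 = -3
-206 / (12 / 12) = -206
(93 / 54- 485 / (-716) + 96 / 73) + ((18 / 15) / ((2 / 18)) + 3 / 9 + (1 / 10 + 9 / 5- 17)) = -592723 / 2352060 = -0.25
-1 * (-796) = 796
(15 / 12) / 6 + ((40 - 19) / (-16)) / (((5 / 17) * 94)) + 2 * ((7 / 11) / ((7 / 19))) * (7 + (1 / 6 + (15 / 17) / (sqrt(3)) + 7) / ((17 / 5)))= 950 * sqrt(3) / 3179 + 44471381 / 1406240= 32.14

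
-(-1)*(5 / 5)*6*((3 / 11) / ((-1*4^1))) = -9 / 22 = -0.41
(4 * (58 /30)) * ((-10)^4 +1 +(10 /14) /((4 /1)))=8120957 /105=77342.45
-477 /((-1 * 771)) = 159 /257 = 0.62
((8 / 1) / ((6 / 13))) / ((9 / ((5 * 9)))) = 260 / 3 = 86.67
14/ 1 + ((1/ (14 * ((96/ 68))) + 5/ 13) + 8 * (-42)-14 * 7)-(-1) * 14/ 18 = -5487785/ 13104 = -418.79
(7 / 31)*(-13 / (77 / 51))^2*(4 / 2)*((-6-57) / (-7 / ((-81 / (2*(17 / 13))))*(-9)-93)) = 925732314 / 41707369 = 22.20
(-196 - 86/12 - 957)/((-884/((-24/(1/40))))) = -278440/221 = -1259.91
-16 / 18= -8 / 9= -0.89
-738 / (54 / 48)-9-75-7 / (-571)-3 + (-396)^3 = -35459030902 / 571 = -62099878.99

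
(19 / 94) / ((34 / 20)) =95 / 799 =0.12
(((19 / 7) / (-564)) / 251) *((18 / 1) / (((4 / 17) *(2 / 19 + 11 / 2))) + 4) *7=-23807 / 10051044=-0.00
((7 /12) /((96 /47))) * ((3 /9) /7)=47 /3456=0.01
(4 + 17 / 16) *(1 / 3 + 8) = 675 / 16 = 42.19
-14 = -14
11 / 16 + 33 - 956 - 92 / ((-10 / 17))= -61273 / 80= -765.91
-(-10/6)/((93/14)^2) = 980/25947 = 0.04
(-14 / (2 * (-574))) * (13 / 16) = 0.01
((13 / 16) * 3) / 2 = 39 / 32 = 1.22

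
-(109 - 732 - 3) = 626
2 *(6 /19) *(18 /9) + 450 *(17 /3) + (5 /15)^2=436285 /171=2551.37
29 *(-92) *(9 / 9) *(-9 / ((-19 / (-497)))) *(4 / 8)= 5966982 / 19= 314051.68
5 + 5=10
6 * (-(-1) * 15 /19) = 90 /19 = 4.74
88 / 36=2.44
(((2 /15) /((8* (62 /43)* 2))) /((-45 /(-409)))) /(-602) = -409 /4687200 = -0.00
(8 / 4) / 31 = 2 / 31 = 0.06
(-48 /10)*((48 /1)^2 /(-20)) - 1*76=11924 /25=476.96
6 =6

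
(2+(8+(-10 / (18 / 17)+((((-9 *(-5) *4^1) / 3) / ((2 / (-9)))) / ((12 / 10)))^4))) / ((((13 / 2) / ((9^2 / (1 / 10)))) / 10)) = 41518828134000 / 13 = 3193756010307.69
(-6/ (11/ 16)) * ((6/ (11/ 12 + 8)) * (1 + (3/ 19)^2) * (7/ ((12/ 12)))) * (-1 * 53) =948810240/ 424897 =2233.04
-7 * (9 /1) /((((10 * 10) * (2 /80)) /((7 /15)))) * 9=-2646 /25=-105.84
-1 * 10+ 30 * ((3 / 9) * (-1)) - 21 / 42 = -41 / 2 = -20.50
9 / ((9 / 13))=13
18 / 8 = 9 / 4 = 2.25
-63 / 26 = -2.42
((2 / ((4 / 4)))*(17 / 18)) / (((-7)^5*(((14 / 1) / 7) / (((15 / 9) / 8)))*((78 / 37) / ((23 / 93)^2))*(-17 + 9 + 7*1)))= 1663705 / 4898176684128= 0.00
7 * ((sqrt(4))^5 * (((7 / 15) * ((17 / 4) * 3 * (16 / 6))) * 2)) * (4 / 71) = 426496 / 1065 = 400.47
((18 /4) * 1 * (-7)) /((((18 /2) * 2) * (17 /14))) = -49 /34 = -1.44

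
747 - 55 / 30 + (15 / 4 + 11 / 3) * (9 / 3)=9209 / 12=767.42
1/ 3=0.33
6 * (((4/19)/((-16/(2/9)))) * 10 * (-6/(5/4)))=16/19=0.84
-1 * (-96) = 96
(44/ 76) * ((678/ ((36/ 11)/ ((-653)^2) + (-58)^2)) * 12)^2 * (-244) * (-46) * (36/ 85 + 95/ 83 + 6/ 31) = 66960.36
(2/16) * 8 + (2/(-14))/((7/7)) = 6/7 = 0.86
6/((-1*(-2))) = 3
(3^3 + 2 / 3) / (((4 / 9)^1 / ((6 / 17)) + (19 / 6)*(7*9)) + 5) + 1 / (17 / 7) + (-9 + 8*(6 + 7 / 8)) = 8791977 / 188887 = 46.55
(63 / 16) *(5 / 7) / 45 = 1 / 16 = 0.06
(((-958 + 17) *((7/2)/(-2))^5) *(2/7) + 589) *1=5001.78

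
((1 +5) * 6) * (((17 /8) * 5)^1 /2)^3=5527125 /1024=5397.58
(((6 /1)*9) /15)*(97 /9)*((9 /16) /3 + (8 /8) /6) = 1649 /120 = 13.74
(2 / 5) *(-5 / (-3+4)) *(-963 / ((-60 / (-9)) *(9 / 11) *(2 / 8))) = 7062 / 5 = 1412.40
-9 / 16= -0.56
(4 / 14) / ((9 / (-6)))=-4 / 21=-0.19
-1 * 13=-13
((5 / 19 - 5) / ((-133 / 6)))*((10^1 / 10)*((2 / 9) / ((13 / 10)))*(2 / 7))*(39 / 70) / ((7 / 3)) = 2160 / 866761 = 0.00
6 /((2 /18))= 54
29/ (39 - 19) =29/ 20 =1.45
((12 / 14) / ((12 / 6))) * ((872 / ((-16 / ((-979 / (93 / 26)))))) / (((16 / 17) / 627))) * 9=133079608233 / 3472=38329380.25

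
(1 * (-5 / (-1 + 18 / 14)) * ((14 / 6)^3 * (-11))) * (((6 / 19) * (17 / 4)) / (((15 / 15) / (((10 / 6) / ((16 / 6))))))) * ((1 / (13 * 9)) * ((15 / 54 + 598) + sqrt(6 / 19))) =11224675 * sqrt(114) / 12164256 + 120878525075 / 11524032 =10499.11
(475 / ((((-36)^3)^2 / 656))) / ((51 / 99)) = 214225 / 770943744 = 0.00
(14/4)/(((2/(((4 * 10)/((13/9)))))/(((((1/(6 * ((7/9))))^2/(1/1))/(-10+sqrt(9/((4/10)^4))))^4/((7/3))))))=0.00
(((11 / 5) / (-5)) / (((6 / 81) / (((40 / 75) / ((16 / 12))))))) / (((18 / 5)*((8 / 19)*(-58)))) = 627 / 23200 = 0.03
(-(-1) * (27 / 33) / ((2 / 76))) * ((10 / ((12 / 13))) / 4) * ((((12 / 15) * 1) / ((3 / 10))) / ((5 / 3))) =1482 / 11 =134.73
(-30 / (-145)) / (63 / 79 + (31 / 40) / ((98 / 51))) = 619360 / 3594637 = 0.17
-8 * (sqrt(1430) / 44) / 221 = -0.03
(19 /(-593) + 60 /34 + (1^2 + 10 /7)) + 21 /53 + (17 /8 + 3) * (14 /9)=1687019857 /134641836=12.53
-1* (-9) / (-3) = -3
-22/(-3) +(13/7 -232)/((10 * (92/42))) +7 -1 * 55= -70619/1380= -51.17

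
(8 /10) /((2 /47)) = 94 /5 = 18.80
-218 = -218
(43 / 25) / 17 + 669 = 284368 / 425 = 669.10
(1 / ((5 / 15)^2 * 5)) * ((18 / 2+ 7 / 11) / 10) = 477 / 275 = 1.73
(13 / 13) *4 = 4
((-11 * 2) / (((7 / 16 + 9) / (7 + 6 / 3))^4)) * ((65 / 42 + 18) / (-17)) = 1294388232192 / 61866386519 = 20.92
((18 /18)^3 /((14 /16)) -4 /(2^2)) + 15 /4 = 109 /28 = 3.89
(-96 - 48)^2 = 20736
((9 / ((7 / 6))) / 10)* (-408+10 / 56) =-308313 / 980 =-314.61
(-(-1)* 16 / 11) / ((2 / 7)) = 56 / 11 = 5.09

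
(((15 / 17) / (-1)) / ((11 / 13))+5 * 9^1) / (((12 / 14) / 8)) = 76720 / 187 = 410.27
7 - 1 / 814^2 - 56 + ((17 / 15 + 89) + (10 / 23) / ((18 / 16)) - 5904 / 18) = -196464353207 / 685786860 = -286.48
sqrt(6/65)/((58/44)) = 22* sqrt(390)/1885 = 0.23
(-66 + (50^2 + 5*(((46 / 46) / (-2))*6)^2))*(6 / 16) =7437 / 8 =929.62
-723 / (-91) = 723 / 91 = 7.95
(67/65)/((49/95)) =1273/637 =2.00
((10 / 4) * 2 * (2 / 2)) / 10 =1 / 2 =0.50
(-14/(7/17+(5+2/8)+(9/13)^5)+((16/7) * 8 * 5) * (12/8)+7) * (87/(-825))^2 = 122627478800721/77798610649375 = 1.58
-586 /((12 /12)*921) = -586 /921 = -0.64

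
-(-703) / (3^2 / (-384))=-89984 / 3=-29994.67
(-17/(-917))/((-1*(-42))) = 17/38514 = 0.00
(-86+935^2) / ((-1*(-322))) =124877 / 46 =2714.72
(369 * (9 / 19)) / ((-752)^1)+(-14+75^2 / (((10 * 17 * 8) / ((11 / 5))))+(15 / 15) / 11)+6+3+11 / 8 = 3562079 / 667964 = 5.33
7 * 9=63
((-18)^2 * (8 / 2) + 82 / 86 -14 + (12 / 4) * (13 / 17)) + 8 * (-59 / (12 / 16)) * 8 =-8222476 / 2193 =-3749.42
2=2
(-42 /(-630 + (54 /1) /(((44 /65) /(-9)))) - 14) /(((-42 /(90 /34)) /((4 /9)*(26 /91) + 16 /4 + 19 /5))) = 3518273 /504135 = 6.98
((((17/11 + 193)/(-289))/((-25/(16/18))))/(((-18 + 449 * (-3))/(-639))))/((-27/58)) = -14100032/585810225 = -0.02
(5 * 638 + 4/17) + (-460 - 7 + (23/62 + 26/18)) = 2725.05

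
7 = 7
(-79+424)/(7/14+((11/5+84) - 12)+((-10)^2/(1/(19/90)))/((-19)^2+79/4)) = 47289150/10246729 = 4.62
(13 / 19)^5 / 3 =371293 / 7428297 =0.05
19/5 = 3.80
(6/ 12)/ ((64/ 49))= 0.38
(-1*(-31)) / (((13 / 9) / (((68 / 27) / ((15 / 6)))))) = 4216 / 195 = 21.62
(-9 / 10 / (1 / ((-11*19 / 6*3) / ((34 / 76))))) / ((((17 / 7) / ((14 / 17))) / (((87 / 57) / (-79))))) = -2672901 / 1940635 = -1.38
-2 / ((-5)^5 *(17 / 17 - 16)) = -0.00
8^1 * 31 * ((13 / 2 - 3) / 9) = 868 / 9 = 96.44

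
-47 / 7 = -6.71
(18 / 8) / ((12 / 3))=9 / 16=0.56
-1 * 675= -675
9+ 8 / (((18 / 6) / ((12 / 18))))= 97 / 9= 10.78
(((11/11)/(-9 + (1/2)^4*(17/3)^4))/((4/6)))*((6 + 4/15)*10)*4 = 6.78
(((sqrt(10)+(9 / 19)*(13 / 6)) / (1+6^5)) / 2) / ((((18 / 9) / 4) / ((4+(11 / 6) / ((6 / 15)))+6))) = 325 / 168872+25*sqrt(10) / 13332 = 0.01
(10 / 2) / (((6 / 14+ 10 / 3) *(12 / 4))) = 35 / 79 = 0.44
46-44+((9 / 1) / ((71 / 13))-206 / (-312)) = 47717 / 11076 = 4.31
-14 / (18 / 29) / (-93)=0.24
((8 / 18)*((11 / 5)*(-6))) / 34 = -44 / 255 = -0.17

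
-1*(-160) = 160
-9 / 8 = -1.12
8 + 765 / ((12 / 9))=2327 / 4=581.75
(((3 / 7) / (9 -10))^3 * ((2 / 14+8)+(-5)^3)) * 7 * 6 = 132516 / 343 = 386.34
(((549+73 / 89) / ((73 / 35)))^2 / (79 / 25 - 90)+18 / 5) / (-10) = 79.66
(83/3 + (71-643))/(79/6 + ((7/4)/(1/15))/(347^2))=-786511588/19024937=-41.34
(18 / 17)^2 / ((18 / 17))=18 / 17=1.06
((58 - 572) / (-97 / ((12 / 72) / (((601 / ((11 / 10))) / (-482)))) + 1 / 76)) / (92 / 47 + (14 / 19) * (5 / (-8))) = -369911547808 / 710722229417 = -0.52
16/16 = 1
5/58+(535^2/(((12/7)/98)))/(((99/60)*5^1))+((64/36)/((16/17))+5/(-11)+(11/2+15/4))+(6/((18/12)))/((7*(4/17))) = 53145848417/26796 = 1983350.07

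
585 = 585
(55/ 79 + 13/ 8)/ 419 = 1467/ 264808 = 0.01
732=732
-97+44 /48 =-1153 /12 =-96.08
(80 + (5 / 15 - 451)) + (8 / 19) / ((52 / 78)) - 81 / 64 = -1354505 / 3648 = -371.30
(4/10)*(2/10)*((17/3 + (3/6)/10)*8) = 1372/375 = 3.66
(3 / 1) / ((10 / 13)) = 39 / 10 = 3.90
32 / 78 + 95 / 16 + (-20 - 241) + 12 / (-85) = -13514243 / 53040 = -254.79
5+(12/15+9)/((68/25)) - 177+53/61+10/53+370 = 44553689/219844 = 202.66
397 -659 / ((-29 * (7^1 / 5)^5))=195558366 / 487403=401.23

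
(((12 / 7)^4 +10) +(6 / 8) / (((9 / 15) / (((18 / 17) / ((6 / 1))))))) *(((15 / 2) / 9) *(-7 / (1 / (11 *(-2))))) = 169330865 / 69972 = 2419.98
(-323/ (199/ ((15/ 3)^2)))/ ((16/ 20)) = -40375/ 796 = -50.72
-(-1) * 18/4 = 9/2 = 4.50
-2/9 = -0.22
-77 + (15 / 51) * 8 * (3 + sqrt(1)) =-1149 / 17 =-67.59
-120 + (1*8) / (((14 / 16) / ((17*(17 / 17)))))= 248 / 7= 35.43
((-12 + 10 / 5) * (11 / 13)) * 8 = -880 / 13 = -67.69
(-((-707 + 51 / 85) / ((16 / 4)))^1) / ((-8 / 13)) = -11479 / 40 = -286.98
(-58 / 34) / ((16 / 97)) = -2813 / 272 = -10.34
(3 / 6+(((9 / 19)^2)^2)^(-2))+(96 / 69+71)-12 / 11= 10157613319397 / 21781640826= 466.34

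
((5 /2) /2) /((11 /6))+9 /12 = 63 /44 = 1.43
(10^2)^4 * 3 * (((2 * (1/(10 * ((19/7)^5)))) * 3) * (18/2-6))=9075780000000/2476099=3665354.25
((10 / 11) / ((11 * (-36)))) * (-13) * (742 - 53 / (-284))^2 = 2887860947465 / 175668768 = 16439.24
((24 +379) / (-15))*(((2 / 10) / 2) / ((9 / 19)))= -7657 / 1350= -5.67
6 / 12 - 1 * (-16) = 33 / 2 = 16.50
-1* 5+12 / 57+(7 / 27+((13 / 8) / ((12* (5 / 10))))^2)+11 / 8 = -404735 / 131328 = -3.08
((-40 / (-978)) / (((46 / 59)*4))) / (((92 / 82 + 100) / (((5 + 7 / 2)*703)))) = 144547345 / 186520248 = 0.77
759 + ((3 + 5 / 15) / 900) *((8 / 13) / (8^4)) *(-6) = 759.00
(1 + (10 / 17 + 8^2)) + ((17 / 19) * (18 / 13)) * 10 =327425 / 4199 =77.98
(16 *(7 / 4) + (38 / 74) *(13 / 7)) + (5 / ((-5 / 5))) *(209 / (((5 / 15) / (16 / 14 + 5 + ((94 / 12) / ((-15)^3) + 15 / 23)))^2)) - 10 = -3792425033219263937 / 8739589162500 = -433936.31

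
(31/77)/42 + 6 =19435/3234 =6.01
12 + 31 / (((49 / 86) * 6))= 3097 / 147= 21.07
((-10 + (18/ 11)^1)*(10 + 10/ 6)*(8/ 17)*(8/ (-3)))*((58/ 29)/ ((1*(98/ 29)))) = 853760/ 11781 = 72.47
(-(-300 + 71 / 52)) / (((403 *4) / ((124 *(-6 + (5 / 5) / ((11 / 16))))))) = -388225 / 3718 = -104.42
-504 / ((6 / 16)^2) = -3584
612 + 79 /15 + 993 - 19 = 23869 /15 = 1591.27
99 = 99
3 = 3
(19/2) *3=57/2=28.50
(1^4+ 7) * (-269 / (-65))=2152 / 65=33.11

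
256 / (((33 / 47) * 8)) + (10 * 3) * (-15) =-13346 / 33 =-404.42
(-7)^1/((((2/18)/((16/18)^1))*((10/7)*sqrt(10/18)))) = -588*sqrt(5)/25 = -52.59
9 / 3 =3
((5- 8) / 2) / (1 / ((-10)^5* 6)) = 900000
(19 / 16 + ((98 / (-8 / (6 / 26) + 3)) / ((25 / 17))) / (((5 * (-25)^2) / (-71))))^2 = 21518939814382609 / 14101562500000000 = 1.53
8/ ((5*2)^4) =1/ 1250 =0.00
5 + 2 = 7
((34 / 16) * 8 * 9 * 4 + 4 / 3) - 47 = 1699 / 3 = 566.33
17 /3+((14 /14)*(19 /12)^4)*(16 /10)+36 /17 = 3930497 /220320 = 17.84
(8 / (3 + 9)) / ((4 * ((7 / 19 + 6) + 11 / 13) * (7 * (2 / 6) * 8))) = 247 / 199584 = 0.00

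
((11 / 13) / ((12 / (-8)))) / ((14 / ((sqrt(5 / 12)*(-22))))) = 121*sqrt(15) / 819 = 0.57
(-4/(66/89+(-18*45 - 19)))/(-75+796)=356/53148515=0.00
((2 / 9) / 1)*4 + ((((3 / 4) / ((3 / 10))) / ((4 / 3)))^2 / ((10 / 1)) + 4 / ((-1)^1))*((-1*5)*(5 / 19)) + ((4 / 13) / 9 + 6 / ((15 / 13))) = 1726811 / 158080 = 10.92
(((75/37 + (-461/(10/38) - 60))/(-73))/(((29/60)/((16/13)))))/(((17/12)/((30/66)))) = 3856988160/190417799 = 20.26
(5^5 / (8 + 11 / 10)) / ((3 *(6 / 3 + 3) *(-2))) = -3125 / 273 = -11.45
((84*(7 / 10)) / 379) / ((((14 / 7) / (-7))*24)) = -343 / 15160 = -0.02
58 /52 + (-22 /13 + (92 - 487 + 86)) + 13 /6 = -11989 /39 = -307.41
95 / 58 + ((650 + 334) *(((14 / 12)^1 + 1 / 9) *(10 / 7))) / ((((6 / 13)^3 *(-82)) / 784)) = -820615745 / 4698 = -174673.42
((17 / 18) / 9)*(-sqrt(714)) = -17*sqrt(714) / 162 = -2.80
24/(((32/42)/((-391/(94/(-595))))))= 14656635/188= 77960.82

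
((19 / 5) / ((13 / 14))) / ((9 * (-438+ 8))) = -133 / 125775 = -0.00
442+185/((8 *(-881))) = 3115031/7048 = 441.97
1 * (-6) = -6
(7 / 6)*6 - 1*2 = 5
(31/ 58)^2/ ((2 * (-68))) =-961/ 457504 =-0.00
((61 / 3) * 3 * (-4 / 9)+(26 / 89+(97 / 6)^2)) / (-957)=-83497 / 340692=-0.25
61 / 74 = 0.82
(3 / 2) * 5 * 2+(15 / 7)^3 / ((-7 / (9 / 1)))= 2.35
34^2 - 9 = 1147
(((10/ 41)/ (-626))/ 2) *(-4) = 10/ 12833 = 0.00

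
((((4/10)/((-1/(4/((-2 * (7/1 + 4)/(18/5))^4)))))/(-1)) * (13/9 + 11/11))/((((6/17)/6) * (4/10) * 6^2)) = 2754/831875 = 0.00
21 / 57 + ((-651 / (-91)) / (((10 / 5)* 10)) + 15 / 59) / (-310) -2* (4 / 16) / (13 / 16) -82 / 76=-119977853 / 90352600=-1.33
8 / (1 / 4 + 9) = 32 / 37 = 0.86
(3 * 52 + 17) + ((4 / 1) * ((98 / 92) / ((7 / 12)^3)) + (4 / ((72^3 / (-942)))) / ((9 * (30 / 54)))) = 2434562563 / 12519360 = 194.46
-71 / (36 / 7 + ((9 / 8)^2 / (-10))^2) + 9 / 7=-1291874657 / 103540689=-12.48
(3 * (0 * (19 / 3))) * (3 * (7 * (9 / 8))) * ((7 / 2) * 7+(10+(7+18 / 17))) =0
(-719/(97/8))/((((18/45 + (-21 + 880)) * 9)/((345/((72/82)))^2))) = -79921253875/67523058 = -1183.61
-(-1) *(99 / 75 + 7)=208 / 25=8.32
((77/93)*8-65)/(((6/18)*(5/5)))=-5429/31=-175.13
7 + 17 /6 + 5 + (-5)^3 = -661 /6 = -110.17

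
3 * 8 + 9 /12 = 99 /4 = 24.75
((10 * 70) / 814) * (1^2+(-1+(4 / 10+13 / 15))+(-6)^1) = -4970 / 1221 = -4.07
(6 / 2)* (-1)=-3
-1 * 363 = -363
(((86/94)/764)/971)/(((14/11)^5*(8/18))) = 62326737/75008523401728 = 0.00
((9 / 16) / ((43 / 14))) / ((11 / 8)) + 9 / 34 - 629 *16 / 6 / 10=-40366327 / 241230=-167.34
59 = 59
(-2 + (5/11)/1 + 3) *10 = 160/11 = 14.55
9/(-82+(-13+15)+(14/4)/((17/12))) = -153/1318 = -0.12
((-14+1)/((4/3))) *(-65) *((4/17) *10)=25350/17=1491.18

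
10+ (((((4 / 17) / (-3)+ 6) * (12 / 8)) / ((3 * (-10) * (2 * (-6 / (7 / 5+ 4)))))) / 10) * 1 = 340453 / 34000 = 10.01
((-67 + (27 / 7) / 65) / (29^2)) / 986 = -15229 / 188648915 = -0.00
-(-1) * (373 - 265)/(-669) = -36/223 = -0.16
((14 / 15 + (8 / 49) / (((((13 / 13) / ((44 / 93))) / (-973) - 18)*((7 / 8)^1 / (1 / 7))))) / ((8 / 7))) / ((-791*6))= -615845543 / 3584629215720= -0.00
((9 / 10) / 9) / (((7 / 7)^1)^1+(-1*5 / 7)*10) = -7 / 430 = -0.02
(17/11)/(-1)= -17/11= -1.55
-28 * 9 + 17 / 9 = -2251 / 9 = -250.11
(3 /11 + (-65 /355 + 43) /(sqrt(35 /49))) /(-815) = -608*sqrt(35) /57865-3 /8965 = -0.06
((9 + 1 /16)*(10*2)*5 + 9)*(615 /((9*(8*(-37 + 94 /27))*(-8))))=1350909 /46336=29.15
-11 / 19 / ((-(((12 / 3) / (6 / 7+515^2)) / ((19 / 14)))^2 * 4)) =720400638998249 / 614656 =1172038732.23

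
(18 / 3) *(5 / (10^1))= 3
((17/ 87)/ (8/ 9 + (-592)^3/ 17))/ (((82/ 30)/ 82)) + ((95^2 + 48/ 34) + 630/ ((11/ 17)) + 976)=55572919058539117/ 5063108179844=10976.05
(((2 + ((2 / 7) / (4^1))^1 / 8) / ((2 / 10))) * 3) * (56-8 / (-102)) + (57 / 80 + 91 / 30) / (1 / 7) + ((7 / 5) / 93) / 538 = 1716.08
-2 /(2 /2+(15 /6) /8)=-32 /21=-1.52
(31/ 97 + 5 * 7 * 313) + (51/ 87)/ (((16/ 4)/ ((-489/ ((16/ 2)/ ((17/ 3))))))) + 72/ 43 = 42214621919/ 3870688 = 10906.23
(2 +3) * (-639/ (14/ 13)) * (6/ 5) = -24921/ 7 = -3560.14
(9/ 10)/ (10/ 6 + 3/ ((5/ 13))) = 27/ 284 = 0.10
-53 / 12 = -4.42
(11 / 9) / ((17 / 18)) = 22 / 17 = 1.29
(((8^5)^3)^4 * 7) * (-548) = -5878652894761549660662619196148586028361483272696297947136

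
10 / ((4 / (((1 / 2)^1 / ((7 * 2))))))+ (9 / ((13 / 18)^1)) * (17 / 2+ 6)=131609 / 728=180.78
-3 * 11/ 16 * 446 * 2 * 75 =-551925/ 4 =-137981.25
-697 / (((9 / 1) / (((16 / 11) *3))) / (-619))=209184.48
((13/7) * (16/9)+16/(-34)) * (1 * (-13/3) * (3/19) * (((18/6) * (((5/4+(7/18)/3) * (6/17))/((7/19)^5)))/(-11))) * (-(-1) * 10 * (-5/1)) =-19134328696600/10098166617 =-1894.83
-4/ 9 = -0.44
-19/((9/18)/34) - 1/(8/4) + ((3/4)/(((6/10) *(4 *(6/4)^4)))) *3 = -69785/54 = -1292.31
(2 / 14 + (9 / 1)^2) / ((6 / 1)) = 284 / 21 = 13.52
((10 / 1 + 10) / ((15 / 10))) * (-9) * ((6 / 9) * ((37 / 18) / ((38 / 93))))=-22940 / 57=-402.46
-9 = -9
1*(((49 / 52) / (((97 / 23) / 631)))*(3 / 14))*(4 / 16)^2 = 304773 / 161408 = 1.89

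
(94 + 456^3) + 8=94818918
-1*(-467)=467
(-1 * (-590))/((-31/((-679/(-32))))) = -200305/496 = -403.84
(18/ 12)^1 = 3/ 2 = 1.50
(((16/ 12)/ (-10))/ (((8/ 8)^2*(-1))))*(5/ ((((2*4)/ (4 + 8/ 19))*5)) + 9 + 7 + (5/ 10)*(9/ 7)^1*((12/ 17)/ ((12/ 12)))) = 2.27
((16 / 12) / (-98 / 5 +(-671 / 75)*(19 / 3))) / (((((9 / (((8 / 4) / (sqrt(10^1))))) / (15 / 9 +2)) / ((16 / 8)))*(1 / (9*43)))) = -18920*sqrt(10) / 17159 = -3.49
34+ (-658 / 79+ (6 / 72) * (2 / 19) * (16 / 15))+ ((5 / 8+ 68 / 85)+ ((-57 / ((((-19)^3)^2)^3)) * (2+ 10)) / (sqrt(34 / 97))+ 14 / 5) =16159597 / 540360 - 18 * sqrt(3298) / 93166576582341637160963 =29.91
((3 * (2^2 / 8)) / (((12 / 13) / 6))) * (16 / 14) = 78 / 7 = 11.14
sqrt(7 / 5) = sqrt(35) / 5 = 1.18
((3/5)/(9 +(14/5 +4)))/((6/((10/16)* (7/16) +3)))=419/20224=0.02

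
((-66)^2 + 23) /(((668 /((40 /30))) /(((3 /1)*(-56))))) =-245224 /167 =-1468.41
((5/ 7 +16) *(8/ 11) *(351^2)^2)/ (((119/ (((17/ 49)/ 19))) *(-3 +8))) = 14207063271336/ 2509045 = 5662338.97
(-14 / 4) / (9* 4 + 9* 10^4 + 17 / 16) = -8 / 205799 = -0.00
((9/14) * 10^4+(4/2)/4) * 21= 270021/2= 135010.50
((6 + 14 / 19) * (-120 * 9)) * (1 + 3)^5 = -141557760 / 19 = -7450408.42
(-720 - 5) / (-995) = 145 / 199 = 0.73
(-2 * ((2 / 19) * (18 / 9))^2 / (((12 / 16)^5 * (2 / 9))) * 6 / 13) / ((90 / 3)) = -16384 / 633555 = -0.03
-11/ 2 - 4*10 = -91/ 2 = -45.50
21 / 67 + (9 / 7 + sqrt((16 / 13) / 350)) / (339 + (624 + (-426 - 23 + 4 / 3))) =3 * sqrt(182) / 351715 + 229071 / 725074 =0.32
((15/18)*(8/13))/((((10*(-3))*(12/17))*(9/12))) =-34/1053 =-0.03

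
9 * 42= 378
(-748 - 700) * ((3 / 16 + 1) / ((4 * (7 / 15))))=-51585 / 56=-921.16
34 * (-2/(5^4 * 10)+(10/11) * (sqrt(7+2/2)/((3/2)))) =-34/3125+1360 * sqrt(2)/33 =58.27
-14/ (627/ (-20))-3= -1601/ 627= -2.55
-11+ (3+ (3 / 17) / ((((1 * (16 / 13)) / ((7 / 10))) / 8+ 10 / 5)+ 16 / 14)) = -13781 / 1734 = -7.95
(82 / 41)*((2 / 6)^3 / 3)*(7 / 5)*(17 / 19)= 238 / 7695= 0.03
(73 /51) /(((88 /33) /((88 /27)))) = 803 /459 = 1.75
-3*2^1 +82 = 76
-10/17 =-0.59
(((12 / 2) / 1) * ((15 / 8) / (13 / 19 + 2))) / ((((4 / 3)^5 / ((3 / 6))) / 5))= 346275 / 139264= 2.49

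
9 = 9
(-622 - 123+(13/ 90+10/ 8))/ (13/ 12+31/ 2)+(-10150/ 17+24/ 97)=-3158380871/ 4922265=-641.65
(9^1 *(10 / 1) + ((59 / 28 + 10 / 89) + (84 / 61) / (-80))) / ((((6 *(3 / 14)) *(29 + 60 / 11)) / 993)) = 63789657338 / 30863865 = 2066.81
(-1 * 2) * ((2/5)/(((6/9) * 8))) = -3/20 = -0.15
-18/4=-9/2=-4.50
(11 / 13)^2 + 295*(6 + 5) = 3245.72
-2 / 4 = -1 / 2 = -0.50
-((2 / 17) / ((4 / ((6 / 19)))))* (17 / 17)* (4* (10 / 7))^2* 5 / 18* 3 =-4000 / 15827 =-0.25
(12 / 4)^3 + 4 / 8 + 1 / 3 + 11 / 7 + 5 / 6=635 / 21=30.24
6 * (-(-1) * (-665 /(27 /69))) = -30590 /3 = -10196.67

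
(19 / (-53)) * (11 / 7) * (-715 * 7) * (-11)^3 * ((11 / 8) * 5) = -10939389175 / 424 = -25800446.17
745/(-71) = -745/71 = -10.49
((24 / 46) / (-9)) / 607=-4 / 41883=-0.00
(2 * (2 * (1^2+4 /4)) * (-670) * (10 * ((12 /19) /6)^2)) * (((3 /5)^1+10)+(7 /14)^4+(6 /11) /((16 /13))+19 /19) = -28550040 /3971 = -7189.63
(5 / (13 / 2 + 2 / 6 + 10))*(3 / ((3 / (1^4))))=0.30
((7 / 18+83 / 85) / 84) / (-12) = -2089 / 1542240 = -0.00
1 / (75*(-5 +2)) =-1 / 225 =-0.00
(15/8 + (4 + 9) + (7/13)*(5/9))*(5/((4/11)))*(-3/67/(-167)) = 781165/13963872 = 0.06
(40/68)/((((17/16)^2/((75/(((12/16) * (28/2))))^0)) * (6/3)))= 0.26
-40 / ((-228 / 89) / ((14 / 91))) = 1780 / 741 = 2.40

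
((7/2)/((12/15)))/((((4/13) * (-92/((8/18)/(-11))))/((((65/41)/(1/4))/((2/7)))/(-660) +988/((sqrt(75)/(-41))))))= -921557 * sqrt(3)/54648 - 41405/197169984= -29.21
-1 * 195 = -195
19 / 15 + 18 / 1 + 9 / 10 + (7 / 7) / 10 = 304 / 15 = 20.27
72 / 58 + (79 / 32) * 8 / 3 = 2723 / 348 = 7.82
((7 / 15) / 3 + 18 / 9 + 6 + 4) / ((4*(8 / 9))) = 547 / 160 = 3.42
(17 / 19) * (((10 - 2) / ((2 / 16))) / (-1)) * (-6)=6528 / 19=343.58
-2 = -2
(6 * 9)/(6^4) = 1/24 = 0.04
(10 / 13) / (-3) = -10 / 39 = -0.26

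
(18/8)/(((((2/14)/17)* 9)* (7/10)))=85/2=42.50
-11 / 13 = -0.85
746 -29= 717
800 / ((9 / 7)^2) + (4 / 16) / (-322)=50489519 / 104328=483.95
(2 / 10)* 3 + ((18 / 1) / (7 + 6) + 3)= 324 / 65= 4.98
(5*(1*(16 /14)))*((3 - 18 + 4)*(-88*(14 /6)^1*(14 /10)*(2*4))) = 433664 /3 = 144554.67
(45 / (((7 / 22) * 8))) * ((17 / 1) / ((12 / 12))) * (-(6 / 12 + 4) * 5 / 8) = -378675 / 448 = -845.26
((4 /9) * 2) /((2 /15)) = 20 /3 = 6.67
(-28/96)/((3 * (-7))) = 0.01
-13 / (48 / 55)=-715 / 48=-14.90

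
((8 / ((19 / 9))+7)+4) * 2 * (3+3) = 3372 / 19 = 177.47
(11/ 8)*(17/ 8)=187/ 64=2.92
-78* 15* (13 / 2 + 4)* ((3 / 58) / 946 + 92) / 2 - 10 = -62014045175 / 109736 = -565120.34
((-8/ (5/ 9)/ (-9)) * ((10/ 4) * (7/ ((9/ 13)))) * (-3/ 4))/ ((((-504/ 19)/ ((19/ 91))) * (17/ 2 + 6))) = 361/ 21924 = 0.02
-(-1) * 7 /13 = 7 /13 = 0.54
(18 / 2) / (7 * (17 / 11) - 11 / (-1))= 33 / 80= 0.41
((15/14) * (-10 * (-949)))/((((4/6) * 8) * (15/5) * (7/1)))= 90.78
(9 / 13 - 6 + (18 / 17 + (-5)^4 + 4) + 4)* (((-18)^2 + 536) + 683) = 214406022 / 221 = 970163.00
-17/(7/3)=-51/7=-7.29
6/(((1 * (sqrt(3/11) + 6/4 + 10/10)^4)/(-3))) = -3330388512/4784350561 + 400055040 * sqrt(33)/4784350561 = -0.22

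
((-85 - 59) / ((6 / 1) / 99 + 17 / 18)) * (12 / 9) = -38016 / 199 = -191.04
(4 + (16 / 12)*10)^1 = 17.33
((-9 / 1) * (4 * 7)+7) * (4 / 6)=-490 / 3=-163.33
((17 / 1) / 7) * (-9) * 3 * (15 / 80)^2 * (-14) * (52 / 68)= 3159 / 128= 24.68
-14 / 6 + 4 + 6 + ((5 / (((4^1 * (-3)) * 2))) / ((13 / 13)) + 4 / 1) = 275 / 24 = 11.46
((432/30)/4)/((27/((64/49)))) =128/735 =0.17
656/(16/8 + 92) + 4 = 10.98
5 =5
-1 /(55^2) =-0.00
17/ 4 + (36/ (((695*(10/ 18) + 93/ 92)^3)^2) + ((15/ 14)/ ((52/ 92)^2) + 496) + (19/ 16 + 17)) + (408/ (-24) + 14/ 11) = 506.06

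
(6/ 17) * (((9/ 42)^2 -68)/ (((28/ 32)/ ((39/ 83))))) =-6233292/ 483973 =-12.88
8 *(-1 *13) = -104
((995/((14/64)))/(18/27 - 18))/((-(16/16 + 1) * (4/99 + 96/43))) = 57.73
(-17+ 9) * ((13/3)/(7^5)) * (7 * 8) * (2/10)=-832/36015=-0.02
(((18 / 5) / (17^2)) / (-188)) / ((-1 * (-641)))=-9 / 87067030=-0.00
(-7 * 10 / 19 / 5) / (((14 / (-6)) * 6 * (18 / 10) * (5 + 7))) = 5 / 2052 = 0.00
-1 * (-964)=964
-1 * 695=-695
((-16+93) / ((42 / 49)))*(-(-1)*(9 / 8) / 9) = 539 / 48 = 11.23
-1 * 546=-546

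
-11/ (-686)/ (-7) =-11/ 4802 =-0.00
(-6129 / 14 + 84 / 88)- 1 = -33713 / 77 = -437.83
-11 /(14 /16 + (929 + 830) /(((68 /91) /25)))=-0.00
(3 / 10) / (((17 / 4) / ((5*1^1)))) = 6 / 17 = 0.35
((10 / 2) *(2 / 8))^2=1.56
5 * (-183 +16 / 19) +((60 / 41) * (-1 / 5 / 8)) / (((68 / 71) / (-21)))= -96407693 / 105944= -909.99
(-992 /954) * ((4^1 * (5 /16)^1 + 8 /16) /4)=-217 /477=-0.45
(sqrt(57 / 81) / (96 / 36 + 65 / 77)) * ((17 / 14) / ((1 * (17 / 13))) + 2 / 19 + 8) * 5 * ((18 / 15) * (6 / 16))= 79299 * sqrt(57) / 123272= 4.86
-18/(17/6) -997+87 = -15578/17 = -916.35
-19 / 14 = -1.36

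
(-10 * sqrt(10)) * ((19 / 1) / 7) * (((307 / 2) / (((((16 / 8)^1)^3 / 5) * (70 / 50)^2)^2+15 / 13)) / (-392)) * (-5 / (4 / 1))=-29620703125 * sqrt(10) / 24498508832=-3.82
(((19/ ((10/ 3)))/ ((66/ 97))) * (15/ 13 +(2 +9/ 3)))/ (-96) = -1843/ 3432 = -0.54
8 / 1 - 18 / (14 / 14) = -10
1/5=0.20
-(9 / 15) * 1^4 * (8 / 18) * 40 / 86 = -16 / 129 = -0.12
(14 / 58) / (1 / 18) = 126 / 29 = 4.34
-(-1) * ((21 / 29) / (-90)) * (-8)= 28 / 435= 0.06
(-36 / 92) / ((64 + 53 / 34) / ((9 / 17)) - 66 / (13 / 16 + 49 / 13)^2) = -49043286 / 15126335089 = -0.00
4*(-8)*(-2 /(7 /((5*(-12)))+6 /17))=65280 /241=270.87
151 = 151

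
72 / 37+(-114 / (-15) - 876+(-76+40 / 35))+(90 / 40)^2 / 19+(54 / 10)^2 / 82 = -75917752613 / 80704400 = -940.69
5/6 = 0.83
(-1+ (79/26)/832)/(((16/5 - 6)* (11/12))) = 46185/118976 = 0.39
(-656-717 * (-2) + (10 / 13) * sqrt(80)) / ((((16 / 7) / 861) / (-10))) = -11722515 / 4-150675 * sqrt(5) / 13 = -2956545.64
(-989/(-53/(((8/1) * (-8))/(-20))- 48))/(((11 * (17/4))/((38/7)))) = 1.78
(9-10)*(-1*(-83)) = -83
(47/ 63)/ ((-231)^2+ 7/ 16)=752/ 53788329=0.00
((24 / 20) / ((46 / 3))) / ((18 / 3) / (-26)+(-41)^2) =117 / 2512750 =0.00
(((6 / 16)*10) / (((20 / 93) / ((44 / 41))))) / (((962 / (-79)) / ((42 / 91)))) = -727353 / 1025492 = -0.71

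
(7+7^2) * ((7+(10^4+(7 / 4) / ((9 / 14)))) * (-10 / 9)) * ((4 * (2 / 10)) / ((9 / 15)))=-201796000 / 243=-830436.21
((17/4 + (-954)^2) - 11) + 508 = 3642469/4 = 910617.25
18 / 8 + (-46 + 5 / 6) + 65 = 22.08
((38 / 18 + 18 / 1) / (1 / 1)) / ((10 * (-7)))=-181 / 630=-0.29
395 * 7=2765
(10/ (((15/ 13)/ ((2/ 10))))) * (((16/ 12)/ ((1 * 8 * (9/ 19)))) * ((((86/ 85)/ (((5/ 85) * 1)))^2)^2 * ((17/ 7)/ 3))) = 229688726384/ 5315625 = 43210.11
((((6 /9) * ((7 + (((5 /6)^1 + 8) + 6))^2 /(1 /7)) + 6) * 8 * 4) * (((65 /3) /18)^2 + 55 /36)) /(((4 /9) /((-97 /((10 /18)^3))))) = -270439797.23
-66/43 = -1.53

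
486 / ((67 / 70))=34020 / 67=507.76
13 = 13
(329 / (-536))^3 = -35611289 / 153990656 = -0.23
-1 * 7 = -7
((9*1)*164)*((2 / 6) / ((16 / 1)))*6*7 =2583 / 2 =1291.50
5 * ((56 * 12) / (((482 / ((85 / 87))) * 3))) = 47600 / 20967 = 2.27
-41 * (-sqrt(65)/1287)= 41 * sqrt(65)/1287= 0.26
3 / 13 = 0.23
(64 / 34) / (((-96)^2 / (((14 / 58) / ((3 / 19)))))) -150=-63892667 / 425952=-150.00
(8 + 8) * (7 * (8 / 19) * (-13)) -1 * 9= -11819 / 19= -622.05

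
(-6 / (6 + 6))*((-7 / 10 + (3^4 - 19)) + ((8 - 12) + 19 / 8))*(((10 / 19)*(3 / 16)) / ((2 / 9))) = -64449 / 4864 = -13.25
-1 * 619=-619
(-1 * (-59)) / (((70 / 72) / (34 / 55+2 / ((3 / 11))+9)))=1980276 / 1925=1028.71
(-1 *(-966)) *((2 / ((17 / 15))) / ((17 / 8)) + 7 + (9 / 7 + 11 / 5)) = 15795894 / 1445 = 10931.41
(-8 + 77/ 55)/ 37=-33/ 185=-0.18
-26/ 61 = -0.43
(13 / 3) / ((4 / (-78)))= -169 / 2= -84.50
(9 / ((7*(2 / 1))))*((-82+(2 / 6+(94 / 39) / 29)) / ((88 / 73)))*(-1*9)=181866141 / 464464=391.56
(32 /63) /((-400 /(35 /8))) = -1 /180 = -0.01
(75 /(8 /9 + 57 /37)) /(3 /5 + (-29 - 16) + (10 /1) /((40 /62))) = -249750 /233801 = -1.07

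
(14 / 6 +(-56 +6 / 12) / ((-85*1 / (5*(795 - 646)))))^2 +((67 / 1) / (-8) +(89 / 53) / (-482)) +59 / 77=4888968462559787 / 20465104968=238892.91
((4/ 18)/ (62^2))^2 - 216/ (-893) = 64631694557/ 267204177972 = 0.24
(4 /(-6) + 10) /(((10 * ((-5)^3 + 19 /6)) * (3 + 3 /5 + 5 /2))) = -56 /44591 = -0.00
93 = 93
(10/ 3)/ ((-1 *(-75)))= 2/ 45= 0.04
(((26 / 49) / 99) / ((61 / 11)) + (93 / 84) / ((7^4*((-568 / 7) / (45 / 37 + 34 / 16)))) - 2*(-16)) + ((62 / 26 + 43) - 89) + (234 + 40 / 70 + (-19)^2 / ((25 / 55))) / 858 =-6601561212042437 / 633826779505920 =-10.42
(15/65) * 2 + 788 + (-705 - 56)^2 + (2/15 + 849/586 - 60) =66259578761/114270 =579851.04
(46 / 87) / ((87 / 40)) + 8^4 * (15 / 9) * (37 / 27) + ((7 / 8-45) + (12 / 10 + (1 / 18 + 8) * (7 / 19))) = 482273806517 / 51771960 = 9315.35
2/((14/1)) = 1/7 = 0.14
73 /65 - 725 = -47052 /65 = -723.88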